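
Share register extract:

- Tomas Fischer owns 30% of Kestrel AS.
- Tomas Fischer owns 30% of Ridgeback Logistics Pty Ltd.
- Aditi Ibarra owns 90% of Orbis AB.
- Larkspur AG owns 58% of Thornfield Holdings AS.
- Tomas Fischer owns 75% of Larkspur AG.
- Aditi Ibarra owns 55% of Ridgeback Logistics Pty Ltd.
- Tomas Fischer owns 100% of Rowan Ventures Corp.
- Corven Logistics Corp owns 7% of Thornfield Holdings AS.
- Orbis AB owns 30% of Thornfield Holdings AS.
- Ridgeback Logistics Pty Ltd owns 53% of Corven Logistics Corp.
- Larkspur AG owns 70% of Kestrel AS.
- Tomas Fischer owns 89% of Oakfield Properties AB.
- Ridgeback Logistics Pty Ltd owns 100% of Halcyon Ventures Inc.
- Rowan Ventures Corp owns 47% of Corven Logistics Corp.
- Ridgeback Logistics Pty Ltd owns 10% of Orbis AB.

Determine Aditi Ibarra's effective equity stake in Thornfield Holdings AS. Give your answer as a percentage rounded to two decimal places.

30.69%

Aditi reaches Thornfield along 3 paths.
Via Ridgeback → Corven: 55% × 53% × 7% = 2.0405%.
Via Ridgeback → Orbis: 55% × 10% × 30% = 1.65%.
Via Orbis: 90% × 30% = 27%.
Total: 2.0405% + 1.65% + 27% = 30.6905%.
Rounded: 30.69%.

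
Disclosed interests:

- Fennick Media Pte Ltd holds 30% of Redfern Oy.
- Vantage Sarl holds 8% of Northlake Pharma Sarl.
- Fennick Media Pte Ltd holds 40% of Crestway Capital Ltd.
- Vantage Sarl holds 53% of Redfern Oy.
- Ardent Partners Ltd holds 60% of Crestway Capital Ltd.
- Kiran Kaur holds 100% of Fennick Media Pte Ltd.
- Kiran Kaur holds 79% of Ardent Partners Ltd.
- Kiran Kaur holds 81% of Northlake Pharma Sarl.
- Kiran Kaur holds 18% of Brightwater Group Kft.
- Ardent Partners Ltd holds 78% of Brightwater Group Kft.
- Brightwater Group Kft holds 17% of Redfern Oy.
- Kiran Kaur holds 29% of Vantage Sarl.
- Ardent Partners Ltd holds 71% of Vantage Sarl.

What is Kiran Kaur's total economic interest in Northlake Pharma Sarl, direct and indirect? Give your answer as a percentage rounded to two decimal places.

Kiran reaches Northlake along 3 paths.
Via Ardent → Vantage: 79% × 71% × 8% = 4.4872%.
Via Vantage: 29% × 8% = 2.32%.
Direct stake: 81% = 81%.
Total: 4.4872% + 2.32% + 81% = 87.8072%.
Rounded: 87.81%.

87.81%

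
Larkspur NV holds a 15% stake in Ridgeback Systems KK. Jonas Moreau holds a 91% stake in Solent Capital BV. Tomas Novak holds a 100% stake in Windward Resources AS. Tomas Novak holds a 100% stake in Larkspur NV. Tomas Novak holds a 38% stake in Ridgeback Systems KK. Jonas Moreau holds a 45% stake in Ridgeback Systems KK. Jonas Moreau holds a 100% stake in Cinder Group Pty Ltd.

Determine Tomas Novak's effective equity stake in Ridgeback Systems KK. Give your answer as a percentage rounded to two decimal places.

53.00%

Tomas reaches Ridgeback along 2 paths.
Direct stake: 38% = 38%.
Via Larkspur: 100% × 15% = 15%.
Total: 38% + 15% = 53%.
Rounded: 53.00%.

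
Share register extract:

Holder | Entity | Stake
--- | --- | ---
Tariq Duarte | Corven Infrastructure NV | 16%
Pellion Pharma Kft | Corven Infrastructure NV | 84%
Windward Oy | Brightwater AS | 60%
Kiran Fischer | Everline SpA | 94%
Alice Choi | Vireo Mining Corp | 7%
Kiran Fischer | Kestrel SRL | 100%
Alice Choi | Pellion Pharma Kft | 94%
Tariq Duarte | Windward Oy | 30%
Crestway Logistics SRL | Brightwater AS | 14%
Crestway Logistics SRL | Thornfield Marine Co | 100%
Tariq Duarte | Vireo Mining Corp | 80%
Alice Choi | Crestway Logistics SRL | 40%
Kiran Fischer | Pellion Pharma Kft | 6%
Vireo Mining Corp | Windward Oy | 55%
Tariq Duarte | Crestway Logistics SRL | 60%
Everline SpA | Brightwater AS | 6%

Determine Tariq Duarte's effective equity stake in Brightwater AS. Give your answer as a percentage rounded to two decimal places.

Tariq reaches Brightwater along 3 paths.
Via Crestway: 60% × 14% = 8.4%.
Via Vireo → Windward: 80% × 55% × 60% = 26.4%.
Via Windward: 30% × 60% = 18%.
Total: 8.4% + 26.4% + 18% = 52.8%.
Rounded: 52.80%.

52.80%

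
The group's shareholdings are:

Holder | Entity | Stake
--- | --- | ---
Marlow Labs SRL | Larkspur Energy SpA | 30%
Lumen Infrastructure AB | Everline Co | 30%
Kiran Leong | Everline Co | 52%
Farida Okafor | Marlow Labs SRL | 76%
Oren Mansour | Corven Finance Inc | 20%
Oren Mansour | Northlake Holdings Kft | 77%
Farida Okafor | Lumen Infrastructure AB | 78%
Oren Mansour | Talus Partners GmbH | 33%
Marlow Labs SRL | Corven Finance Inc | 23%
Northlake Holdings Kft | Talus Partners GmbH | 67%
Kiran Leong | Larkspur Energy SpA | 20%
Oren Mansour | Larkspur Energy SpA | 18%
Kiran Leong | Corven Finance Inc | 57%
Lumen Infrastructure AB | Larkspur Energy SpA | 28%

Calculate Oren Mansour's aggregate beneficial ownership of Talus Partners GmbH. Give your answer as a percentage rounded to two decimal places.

Oren reaches Talus along 2 paths.
Direct stake: 33% = 33%.
Via Northlake: 77% × 67% = 51.59%.
Total: 33% + 51.59% = 84.59%.

84.59%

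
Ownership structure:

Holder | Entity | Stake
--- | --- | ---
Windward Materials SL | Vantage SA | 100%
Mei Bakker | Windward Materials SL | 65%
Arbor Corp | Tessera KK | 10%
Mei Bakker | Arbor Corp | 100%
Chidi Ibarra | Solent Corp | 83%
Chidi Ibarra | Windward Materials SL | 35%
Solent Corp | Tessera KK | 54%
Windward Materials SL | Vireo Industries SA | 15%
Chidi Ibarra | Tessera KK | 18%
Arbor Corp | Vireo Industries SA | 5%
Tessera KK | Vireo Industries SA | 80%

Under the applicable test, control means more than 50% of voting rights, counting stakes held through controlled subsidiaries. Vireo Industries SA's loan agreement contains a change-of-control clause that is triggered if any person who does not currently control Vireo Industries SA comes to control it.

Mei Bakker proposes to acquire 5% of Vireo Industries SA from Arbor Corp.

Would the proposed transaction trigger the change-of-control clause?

No

The purchase adds only to Mei's holdings (Arbor's stake shrinks), so Mei is the only person who could newly come to control Vireo.
Mei holds 65% of Windward, so Mei controls Windward.
Mei holds 100% of Arbor, so Mei controls Arbor.
Windward holds 100% of Vantage, so Mei controls Vantage.
In Vireo, Mei's side holds only 15% + 5% = 20%, not > 50%.
So before the transaction, Mei does not control Vireo.
After the purchase, Mei holds 5% of Vireo directly, and Arbor's stake falls to 0%.
After the transaction, Mei's side holds 15% + 5% = 20% of Vireo, not > 50%, so Mei still does not control Vireo.
No new person acquires control, so the clause is not triggered.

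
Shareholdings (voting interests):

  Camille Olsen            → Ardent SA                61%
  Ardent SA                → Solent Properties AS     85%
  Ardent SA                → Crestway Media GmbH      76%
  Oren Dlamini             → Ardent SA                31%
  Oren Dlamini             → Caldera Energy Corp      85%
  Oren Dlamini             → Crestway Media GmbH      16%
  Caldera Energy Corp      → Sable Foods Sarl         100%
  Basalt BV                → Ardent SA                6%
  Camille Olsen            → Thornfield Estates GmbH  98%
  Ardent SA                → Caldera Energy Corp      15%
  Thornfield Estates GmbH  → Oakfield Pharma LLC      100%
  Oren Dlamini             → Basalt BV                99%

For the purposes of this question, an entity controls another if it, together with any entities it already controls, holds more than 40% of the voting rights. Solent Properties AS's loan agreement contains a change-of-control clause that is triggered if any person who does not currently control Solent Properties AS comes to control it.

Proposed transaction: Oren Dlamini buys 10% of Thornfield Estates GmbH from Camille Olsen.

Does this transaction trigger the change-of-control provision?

The purchase adds only to Oren's holdings (Camille's stake shrinks), so Oren is the only person who could newly come to control Solent.
Oren holds 99% of Basalt, so Oren controls Basalt.
Oren holds 85% of Caldera, so Oren controls Caldera.
Caldera holds 100% of Sable, so Oren controls Sable.
Neither Oren nor any entity Oren controls holds any voting interest in Solent.
So before the transaction, Oren does not control Solent.
After the purchase, Oren holds 10% of Thornfield directly, and Camille's stake falls to 88%.
Oren's side now holds 10% of Thornfield, not > 40%, so Oren still does not control Thornfield.
After the transaction, neither Oren nor any entity Oren controls holds a voting interest in Solent, so Oren still does not control it.
No new person acquires control, so the clause is not triggered.

No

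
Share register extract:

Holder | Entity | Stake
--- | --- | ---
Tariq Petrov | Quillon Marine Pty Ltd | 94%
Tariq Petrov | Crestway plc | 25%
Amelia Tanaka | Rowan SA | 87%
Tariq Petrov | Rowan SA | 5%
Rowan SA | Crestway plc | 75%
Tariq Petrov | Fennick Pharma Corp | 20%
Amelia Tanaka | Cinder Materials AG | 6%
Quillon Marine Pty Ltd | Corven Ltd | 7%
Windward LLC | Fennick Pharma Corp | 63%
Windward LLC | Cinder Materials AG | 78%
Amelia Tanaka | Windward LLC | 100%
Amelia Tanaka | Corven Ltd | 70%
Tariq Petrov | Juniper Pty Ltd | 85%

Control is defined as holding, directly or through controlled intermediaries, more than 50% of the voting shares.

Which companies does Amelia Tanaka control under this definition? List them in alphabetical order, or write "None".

Amelia holds 100% of Windward, so Amelia controls Windward.
Amelia holds 87% of Rowan, so Amelia controls Rowan.
Windward holds 63% of Fennick, so Amelia controls Fennick.
Rowan holds 75% of Crestway, so Amelia controls Crestway.
Windward and Amelia together hold 78% + 6% = 84% of Cinder, so Amelia controls Cinder.
Amelia holds 70% of Corven, so Amelia controls Corven.
No other company's threshold is met.

Cinder Materials AG, Corven Ltd, Crestway plc, Fennick Pharma Corp, Rowan SA, Windward LLC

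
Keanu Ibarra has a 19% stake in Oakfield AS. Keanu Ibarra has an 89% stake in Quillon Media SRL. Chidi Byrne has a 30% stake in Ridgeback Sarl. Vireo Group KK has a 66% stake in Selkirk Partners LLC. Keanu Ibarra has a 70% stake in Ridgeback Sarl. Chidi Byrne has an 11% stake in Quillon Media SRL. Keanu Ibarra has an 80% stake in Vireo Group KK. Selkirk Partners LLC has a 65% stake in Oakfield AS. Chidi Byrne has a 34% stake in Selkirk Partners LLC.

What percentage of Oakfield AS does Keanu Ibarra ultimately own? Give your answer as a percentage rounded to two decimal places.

Keanu reaches Oakfield along 2 paths.
Direct stake: 19% = 19%.
Via Vireo → Selkirk: 80% × 66% × 65% = 34.32%.
Total: 19% + 34.32% = 53.32%.

53.32%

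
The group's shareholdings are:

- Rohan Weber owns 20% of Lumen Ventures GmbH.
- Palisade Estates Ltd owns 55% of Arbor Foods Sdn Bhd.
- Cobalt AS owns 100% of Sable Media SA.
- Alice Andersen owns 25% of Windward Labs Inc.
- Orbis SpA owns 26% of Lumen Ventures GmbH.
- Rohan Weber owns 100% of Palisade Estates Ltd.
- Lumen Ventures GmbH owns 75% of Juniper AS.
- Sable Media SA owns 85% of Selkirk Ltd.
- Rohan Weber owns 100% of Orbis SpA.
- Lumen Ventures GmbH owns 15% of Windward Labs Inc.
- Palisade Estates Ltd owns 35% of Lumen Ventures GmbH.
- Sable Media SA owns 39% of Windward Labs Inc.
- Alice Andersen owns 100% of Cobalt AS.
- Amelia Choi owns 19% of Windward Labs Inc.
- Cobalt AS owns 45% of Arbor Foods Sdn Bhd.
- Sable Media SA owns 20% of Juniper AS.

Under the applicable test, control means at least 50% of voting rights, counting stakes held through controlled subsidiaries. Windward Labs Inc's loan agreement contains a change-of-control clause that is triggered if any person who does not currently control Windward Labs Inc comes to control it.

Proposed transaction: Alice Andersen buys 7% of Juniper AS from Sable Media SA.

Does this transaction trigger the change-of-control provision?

The purchase adds only to Alice's holdings (Sable's stake shrinks), so Alice is the only person who could newly come to control Windward.
Alice holds 100% of Cobalt, so Alice controls Cobalt.
Cobalt holds 100% of Sable, so Alice controls Sable.
Sable and Alice together hold 39% + 25% = 64% of Windward, so Alice controls Windward.
So Alice already controls Windward before the transaction.
After the purchase, Alice holds 7% of Juniper directly, and Sable's stake falls to 13%.
Alice controlled Windward already, so this is not a new person acquiring control; every other person's position is unchanged or reduced.
No new person acquires control, so the clause is not triggered.

No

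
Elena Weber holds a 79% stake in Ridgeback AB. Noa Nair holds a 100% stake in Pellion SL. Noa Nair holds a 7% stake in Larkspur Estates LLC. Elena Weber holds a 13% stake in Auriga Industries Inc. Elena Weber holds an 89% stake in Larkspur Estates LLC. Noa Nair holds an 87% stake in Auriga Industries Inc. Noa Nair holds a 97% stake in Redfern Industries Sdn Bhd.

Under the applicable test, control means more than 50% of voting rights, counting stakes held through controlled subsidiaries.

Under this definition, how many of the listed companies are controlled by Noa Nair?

Noa holds 87% of Auriga, so Noa controls Auriga.
Noa holds 100% of Pellion, so Noa controls Pellion.
Noa holds 97% of Redfern, so Noa controls Redfern.
No other company's threshold is met.
Noa controls 3 companies.

3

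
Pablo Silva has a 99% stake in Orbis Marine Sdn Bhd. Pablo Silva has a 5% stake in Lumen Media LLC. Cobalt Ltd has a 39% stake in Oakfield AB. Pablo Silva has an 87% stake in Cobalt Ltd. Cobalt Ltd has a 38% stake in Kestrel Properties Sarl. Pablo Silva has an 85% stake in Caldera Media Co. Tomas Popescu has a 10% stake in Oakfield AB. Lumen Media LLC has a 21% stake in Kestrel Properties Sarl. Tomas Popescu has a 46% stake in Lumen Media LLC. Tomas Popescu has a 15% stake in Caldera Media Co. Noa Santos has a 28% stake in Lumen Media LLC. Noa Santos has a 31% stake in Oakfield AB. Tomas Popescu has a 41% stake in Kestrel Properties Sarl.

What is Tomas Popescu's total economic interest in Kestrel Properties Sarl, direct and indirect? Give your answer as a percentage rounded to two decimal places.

Tomas reaches Kestrel along 2 paths.
Direct stake: 41% = 41%.
Via Lumen: 46% × 21% = 9.66%.
Total: 41% + 9.66% = 50.66%.

50.66%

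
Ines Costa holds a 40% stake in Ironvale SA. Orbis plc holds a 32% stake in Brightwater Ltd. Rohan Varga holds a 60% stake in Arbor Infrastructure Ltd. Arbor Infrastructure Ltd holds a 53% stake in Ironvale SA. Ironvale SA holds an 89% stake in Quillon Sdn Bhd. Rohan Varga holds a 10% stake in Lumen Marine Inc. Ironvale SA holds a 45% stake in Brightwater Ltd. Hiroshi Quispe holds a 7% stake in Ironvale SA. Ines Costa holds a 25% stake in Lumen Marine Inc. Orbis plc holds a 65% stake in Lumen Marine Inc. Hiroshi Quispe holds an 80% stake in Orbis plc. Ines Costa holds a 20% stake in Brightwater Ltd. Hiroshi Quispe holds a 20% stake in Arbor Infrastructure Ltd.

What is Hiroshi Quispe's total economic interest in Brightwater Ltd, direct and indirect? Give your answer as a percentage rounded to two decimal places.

Hiroshi reaches Brightwater along 3 paths.
Via Ironvale: 7% × 45% = 3.15%.
Via Arbor → Ironvale: 20% × 53% × 45% = 4.77%.
Via Orbis: 80% × 32% = 25.6%.
Total: 3.15% + 4.77% + 25.6% = 33.52%.

33.52%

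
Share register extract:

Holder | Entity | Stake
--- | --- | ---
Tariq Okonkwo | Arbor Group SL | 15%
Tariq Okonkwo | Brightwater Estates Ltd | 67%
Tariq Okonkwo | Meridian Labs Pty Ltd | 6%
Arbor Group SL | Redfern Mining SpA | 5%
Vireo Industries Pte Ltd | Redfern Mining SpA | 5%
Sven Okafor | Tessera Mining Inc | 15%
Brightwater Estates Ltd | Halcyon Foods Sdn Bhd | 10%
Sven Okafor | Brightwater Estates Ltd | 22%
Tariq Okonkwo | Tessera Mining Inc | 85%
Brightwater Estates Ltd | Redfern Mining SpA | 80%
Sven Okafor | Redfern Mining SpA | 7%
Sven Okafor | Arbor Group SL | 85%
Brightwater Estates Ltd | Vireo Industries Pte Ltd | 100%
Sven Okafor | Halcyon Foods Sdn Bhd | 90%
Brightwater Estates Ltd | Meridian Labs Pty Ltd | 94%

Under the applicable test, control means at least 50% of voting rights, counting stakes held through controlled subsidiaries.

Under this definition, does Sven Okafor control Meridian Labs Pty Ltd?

No

Sven holds 90% of Halcyon, so Sven controls Halcyon.
Sven holds 85% of Arbor, so Sven controls Arbor.
Neither Sven nor any entity Sven controls holds any voting interest in Meridian.
So Sven does not control Meridian.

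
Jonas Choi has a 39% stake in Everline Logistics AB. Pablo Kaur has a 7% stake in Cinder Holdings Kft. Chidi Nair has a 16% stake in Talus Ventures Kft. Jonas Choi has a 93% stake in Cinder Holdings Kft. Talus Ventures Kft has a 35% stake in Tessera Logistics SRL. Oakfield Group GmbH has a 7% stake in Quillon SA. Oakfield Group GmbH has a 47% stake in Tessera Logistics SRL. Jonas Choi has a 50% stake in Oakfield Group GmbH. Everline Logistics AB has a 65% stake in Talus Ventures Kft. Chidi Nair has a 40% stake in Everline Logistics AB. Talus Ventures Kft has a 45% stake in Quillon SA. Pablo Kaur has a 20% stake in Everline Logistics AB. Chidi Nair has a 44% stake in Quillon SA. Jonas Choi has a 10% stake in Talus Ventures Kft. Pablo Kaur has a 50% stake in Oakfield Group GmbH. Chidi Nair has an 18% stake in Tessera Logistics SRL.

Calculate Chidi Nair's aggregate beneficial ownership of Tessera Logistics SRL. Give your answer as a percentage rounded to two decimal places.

32.70%

Chidi reaches Tessera along 3 paths.
Via Everline → Talus: 40% × 65% × 35% = 9.1%.
Via Talus: 16% × 35% = 5.6%.
Direct stake: 18% = 18%.
Total: 9.1% + 5.6% + 18% = 32.7%.
Rounded: 32.70%.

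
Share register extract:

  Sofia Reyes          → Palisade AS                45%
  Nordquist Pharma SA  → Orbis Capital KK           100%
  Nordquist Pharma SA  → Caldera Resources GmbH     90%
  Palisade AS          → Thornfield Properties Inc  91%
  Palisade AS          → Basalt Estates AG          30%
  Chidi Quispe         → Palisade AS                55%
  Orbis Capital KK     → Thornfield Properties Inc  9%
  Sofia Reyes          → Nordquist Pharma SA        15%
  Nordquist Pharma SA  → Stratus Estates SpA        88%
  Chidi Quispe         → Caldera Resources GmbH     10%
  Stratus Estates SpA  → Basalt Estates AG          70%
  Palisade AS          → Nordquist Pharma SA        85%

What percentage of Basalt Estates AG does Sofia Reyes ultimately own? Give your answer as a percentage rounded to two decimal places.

46.30%

Sofia reaches Basalt along 3 paths.
Via Palisade → Nordquist → Stratus: 45% × 85% × 88% × 70% = 23.562%.
Via Nordquist → Stratus: 15% × 88% × 70% = 9.24%.
Via Palisade: 45% × 30% = 13.5%.
Total: 23.562% + 9.24% + 13.5% = 46.302%.
Rounded: 46.30%.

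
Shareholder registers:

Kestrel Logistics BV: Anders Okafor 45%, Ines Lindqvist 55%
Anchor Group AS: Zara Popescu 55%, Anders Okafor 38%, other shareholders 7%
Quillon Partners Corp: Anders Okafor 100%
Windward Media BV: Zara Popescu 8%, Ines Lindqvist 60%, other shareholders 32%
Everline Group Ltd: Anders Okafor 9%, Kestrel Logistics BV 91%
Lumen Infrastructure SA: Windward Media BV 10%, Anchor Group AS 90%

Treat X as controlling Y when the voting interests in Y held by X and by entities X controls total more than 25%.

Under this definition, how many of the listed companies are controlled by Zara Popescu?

2

Zara holds 55% of Anchor, so Zara controls Anchor.
Anchor holds 90% of Lumen, so Zara controls Lumen.
No other company's threshold is met.
Zara controls 2 companies.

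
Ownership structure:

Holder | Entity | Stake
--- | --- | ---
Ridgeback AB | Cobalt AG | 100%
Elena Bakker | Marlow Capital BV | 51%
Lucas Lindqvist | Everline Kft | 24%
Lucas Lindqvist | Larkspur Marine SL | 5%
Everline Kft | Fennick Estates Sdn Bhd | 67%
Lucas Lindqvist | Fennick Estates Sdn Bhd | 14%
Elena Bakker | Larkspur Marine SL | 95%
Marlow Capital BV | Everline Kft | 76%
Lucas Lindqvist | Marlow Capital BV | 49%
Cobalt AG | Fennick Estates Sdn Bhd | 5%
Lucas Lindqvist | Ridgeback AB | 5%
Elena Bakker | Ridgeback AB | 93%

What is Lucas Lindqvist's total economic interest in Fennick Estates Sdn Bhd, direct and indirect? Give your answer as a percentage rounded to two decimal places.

55.28%

Lucas reaches Fennick along 4 paths.
Direct stake: 14% = 14%.
Via Ridgeback → Cobalt: 5% × 100% × 5% = 0.25%.
Via Everline: 24% × 67% = 16.08%.
Via Marlow → Everline: 49% × 76% × 67% = 24.9508%.
Total: 14% + 0.25% + 16.08% + 24.9508% = 55.2808%.
Rounded: 55.28%.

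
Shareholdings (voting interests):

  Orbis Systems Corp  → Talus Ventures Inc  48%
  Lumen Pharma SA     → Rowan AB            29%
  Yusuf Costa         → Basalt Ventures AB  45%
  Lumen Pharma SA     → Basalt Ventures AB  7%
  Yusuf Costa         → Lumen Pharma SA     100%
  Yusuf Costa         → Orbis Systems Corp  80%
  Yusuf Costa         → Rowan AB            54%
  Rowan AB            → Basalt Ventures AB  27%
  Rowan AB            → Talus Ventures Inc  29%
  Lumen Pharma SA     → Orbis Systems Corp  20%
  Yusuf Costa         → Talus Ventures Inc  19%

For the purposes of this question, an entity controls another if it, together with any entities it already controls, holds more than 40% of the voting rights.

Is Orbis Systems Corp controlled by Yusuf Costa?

Yusuf holds 100% of Lumen, so Yusuf controls Lumen.
Yusuf and Lumen together hold 80% + 20% = 100% of Orbis, so Yusuf controls Orbis.

Yes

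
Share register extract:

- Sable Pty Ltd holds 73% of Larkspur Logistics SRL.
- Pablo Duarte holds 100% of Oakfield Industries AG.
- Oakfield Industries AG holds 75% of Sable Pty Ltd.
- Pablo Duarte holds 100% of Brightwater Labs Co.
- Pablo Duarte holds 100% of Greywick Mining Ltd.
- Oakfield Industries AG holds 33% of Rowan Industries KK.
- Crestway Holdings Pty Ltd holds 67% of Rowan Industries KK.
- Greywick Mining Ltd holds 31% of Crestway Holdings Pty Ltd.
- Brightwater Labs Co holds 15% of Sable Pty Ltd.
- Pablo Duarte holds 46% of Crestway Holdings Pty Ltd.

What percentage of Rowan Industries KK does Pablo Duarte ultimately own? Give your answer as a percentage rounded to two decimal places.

Pablo reaches Rowan along 3 paths.
Via Oakfield: 100% × 33% = 33%.
Via Crestway: 46% × 67% = 30.82%.
Via Greywick → Crestway: 100% × 31% × 67% = 20.77%.
Total: 33% + 30.82% + 20.77% = 84.59%.

84.59%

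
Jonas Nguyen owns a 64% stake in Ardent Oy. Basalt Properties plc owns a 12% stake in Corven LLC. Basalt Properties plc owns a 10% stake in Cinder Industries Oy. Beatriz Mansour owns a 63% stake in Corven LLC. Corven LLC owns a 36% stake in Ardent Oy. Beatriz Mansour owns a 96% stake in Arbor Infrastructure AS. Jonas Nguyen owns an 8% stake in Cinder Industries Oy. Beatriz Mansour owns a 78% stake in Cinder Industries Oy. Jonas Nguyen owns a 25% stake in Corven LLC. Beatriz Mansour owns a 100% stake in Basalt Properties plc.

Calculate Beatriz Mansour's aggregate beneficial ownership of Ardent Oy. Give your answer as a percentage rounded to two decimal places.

27.00%

Beatriz reaches Ardent along 2 paths.
Via Corven: 63% × 36% = 22.68%.
Via Basalt → Corven: 100% × 12% × 36% = 4.32%.
Total: 22.68% + 4.32% = 27%.
Rounded: 27.00%.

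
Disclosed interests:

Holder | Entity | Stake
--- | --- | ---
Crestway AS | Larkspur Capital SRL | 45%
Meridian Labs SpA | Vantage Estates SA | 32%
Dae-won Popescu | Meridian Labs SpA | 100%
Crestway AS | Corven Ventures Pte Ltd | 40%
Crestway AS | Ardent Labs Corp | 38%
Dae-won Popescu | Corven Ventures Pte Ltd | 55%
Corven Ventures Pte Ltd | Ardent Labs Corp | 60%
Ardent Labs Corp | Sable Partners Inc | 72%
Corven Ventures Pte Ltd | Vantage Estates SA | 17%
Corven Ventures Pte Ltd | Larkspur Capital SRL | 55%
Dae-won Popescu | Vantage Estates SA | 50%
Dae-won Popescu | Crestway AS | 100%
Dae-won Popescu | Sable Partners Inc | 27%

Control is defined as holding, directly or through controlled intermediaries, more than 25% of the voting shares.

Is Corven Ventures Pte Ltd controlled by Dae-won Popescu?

Yes

Dae-won holds 100% of Crestway, so Dae-won controls Crestway.
Crestway and Dae-won together hold 40% + 55% = 95% of Corven, so Dae-won controls Corven.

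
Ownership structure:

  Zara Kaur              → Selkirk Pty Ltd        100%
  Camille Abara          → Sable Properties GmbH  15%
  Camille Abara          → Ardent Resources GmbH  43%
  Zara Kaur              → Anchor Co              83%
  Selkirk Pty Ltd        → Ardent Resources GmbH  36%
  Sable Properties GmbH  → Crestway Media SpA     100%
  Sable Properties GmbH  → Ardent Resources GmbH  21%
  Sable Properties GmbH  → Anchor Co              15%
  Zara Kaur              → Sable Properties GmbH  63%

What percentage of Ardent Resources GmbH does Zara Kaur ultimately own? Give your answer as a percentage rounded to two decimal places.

Zara reaches Ardent along 2 paths.
Via Sable: 63% × 21% = 13.23%.
Via Selkirk: 100% × 36% = 36%.
Total: 13.23% + 36% = 49.23%.

49.23%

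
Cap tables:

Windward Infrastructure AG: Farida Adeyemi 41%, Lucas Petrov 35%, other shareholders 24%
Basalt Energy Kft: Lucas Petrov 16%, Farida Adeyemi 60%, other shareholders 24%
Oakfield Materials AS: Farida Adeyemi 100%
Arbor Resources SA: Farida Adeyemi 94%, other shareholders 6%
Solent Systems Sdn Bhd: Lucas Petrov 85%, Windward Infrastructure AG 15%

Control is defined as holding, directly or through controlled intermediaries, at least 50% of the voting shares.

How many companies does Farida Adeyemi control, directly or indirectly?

Farida holds 60% of Basalt, so Farida controls Basalt.
Farida holds 100% of Oakfield, so Farida controls Oakfield.
Farida holds 94% of Arbor, so Farida controls Arbor.
No other company's threshold is met.
Farida controls 3 companies.

3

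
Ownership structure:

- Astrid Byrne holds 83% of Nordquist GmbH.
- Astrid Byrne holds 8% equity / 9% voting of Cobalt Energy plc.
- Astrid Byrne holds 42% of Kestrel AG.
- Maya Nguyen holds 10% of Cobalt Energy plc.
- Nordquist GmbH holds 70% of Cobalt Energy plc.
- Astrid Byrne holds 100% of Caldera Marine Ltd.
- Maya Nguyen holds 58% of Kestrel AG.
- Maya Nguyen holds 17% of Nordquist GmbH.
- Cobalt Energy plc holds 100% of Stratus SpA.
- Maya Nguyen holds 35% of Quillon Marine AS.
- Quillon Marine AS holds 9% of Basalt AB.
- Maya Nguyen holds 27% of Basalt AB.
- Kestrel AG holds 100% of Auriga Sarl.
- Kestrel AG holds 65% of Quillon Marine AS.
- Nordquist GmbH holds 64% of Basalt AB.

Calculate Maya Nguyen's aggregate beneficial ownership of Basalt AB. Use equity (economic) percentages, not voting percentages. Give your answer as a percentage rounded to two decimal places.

44.42%

Maya reaches Basalt along 4 paths.
Via Nordquist: 17% × 64% = 10.88%.
Direct stake: 27% = 27%.
Via Kestrel → Quillon: 58% × 65% × 9% = 3.393%.
Via Quillon: 35% × 9% = 3.15%.
Total: 10.88% + 27% + 3.393% + 3.15% = 44.423%.
Rounded: 44.42%.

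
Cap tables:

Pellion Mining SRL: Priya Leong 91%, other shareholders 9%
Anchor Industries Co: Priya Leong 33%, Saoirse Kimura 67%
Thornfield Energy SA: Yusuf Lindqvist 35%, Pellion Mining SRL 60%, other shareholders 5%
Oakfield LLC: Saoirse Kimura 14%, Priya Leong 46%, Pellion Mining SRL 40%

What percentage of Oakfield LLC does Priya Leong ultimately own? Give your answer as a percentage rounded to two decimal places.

82.40%

Priya reaches Oakfield along 2 paths.
Direct stake: 46% = 46%.
Via Pellion: 91% × 40% = 36.4%.
Total: 46% + 36.4% = 82.4%.
Rounded: 82.40%.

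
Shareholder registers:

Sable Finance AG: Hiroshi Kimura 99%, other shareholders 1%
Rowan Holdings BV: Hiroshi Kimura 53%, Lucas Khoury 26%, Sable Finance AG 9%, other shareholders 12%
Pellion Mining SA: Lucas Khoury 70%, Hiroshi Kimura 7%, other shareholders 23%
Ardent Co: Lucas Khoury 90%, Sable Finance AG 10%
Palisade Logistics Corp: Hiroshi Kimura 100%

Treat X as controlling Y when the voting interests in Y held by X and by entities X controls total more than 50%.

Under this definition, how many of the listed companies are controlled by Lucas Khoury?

Lucas holds 70% of Pellion, so Lucas controls Pellion.
Lucas holds 90% of Ardent, so Lucas controls Ardent.
No other company's threshold is met.
Lucas controls 2 companies.

2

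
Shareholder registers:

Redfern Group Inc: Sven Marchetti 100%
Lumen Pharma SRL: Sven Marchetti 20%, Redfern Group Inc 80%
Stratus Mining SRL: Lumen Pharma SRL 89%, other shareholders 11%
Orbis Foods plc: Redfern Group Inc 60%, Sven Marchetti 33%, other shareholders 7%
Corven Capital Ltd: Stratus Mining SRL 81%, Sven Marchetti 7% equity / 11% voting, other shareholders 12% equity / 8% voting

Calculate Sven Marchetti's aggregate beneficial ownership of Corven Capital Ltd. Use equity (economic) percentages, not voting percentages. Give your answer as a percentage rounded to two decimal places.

79.09%

Sven reaches Corven along 3 paths.
Via Lumen → Stratus: 20% × 89% × 81% = 14.418%.
Via Redfern → Lumen → Stratus: 100% × 80% × 89% × 81% = 57.672%.
Direct stake: 7% = 7%.
Total: 14.418% + 57.672% + 7% = 79.09%.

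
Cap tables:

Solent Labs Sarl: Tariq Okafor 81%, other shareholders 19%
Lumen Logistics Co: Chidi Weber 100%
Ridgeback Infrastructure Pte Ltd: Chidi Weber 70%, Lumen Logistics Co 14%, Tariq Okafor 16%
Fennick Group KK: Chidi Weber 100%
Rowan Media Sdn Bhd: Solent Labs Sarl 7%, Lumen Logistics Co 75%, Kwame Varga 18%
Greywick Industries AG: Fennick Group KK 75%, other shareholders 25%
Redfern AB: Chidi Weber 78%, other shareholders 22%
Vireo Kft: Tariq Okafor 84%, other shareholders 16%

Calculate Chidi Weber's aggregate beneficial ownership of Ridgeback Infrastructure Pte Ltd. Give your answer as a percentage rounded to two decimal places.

Chidi reaches Ridgeback along 2 paths.
Direct stake: 70% = 70%.
Via Lumen: 100% × 14% = 14%.
Total: 70% + 14% = 84%.
Rounded: 84.00%.

84.00%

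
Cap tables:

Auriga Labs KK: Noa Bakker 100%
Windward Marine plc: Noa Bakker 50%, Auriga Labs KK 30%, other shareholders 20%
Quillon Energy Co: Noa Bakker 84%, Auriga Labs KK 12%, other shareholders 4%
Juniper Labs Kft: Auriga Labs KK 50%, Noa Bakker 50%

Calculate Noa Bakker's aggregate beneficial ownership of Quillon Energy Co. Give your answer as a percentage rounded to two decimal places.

96.00%

Noa reaches Quillon along 2 paths.
Direct stake: 84% = 84%.
Via Auriga: 100% × 12% = 12%.
Total: 84% + 12% = 96%.
Rounded: 96.00%.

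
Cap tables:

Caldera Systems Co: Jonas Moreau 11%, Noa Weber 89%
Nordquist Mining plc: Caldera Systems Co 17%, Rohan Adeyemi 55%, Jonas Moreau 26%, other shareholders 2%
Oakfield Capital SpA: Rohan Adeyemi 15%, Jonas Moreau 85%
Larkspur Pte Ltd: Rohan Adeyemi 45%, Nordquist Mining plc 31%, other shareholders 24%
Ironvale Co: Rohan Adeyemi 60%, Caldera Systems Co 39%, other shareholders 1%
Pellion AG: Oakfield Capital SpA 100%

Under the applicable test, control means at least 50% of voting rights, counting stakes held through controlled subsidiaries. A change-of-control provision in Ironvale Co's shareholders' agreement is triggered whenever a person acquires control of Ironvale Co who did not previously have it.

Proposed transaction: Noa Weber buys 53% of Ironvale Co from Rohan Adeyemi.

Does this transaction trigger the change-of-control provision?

Yes

The purchase adds only to Noa's holdings (Rohan's stake shrinks), so Noa is the only person who could newly come to control Ironvale.
Noa holds 89% of Caldera, so Noa controls Caldera.
In Ironvale, Noa's side holds only 39%, not ≥ 50%.
So before the transaction, Noa does not control Ironvale.
After the purchase, Noa holds 53% of Ironvale directly, and Rohan's stake falls to 7%.
Caldera and Noa together hold 39% + 53% = 92% of Ironvale, so Noa controls Ironvale.
Noa did not control Ironvale before and does after, so the clause is triggered.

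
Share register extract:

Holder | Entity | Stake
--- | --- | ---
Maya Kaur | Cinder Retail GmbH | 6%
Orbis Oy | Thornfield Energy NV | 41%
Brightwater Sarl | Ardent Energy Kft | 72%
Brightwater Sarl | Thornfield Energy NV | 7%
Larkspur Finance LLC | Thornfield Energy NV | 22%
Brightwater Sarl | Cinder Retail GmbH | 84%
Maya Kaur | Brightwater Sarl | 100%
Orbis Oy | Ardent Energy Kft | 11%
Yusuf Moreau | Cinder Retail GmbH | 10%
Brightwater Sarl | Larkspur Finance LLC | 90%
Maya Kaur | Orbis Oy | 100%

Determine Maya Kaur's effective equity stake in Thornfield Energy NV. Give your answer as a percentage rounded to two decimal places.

67.80%

Maya reaches Thornfield along 3 paths.
Via Brightwater: 100% × 7% = 7%.
Via Orbis: 100% × 41% = 41%.
Via Brightwater → Larkspur: 100% × 90% × 22% = 19.8%.
Total: 7% + 41% + 19.8% = 67.8%.
Rounded: 67.80%.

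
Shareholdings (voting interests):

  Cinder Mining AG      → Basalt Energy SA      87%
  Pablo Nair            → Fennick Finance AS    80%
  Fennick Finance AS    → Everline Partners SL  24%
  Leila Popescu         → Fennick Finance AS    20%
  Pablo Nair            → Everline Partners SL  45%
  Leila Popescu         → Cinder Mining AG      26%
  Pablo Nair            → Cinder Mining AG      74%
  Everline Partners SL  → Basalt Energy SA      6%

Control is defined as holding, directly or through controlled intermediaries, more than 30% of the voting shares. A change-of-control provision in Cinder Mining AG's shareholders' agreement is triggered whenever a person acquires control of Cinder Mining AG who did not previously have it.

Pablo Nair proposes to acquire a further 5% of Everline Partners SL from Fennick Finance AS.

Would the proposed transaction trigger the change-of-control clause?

The purchase adds only to Pablo's holdings (Fennick's stake shrinks), so Pablo is the only person who could newly come to control Cinder.
Pablo holds 74% of Cinder, so Pablo controls Cinder.
So Pablo already controls Cinder before the transaction.
After the purchase, Pablo's direct stake in Everline rises to 45% + 5% = 50%, and Fennick's stake falls to 19%.
Pablo controlled Cinder already, so this is not a new person acquiring control; every other person's position is unchanged or reduced.
No new person acquires control, so the clause is not triggered.

No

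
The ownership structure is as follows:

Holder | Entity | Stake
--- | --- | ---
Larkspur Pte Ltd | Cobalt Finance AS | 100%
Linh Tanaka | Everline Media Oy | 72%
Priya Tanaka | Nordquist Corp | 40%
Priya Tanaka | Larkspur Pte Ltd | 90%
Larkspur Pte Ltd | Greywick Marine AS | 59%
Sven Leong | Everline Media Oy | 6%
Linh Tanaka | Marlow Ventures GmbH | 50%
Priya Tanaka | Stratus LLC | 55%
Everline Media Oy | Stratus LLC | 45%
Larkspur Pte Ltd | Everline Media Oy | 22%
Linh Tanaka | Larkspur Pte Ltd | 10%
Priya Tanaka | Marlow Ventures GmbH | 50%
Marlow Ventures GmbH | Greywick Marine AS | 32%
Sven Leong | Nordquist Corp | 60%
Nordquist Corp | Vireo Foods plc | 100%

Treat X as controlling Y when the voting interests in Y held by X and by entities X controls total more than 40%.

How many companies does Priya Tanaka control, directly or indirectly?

Priya holds 90% of Larkspur, so Priya controls Larkspur.
Priya holds 50% of Marlow, so Priya controls Marlow.
Marlow and Larkspur together hold 32% + 59% = 91% of Greywick, so Priya controls Greywick.
Larkspur holds 100% of Cobalt, so Priya controls Cobalt.
Priya holds 55% of Stratus, so Priya controls Stratus.
No other company's threshold is met.
Priya controls 5 companies.

5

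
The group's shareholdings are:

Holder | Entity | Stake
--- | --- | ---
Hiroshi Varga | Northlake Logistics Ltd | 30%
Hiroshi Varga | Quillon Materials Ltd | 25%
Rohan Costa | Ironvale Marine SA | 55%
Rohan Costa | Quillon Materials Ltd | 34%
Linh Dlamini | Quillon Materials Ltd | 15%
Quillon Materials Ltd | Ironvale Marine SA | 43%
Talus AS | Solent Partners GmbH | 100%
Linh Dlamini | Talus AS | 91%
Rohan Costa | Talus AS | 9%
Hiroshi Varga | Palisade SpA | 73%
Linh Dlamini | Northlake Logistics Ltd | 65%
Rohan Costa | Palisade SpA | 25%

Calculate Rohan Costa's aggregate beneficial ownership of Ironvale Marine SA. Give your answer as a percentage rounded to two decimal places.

69.62%

Rohan reaches Ironvale along 2 paths.
Direct stake: 55% = 55%.
Via Quillon: 34% × 43% = 14.62%.
Total: 55% + 14.62% = 69.62%.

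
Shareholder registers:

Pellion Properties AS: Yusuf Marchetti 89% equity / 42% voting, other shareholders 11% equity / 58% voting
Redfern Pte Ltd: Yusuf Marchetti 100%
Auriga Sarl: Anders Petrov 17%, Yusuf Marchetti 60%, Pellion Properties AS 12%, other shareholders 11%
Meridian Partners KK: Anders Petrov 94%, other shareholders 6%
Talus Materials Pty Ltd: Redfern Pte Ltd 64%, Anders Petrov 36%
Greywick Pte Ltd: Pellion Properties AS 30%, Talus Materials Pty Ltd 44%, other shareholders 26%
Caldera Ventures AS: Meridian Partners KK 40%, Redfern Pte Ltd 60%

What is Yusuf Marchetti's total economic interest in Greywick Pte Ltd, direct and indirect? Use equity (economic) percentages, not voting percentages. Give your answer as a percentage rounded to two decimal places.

54.86%

Yusuf reaches Greywick along 2 paths.
Via Pellion: 89% × 30% = 26.7%.
Via Redfern → Talus: 100% × 64% × 44% = 28.16%.
Total: 26.7% + 28.16% = 54.86%.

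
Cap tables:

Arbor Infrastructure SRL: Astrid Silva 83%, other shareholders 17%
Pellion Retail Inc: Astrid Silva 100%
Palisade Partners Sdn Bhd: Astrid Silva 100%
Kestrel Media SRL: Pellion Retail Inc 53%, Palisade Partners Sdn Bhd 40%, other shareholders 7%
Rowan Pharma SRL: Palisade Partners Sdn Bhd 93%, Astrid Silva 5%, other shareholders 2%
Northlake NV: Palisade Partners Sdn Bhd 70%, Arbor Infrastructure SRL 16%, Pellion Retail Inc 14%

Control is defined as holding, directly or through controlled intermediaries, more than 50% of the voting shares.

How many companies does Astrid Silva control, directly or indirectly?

Astrid holds 83% of Arbor, so Astrid controls Arbor.
Astrid holds 100% of Pellion, so Astrid controls Pellion.
Astrid holds 100% of Palisade, so Astrid controls Palisade.
Pellion and Palisade together hold 53% + 40% = 93% of Kestrel, so Astrid controls Kestrel.
Palisade and Astrid together hold 93% + 5% = 98% of Rowan, so Astrid controls Rowan.
Palisade and Arbor and Pellion together hold 70% + 16% + 14% = 100% of Northlake, so Astrid controls Northlake.
Astrid controls 6 companies.

6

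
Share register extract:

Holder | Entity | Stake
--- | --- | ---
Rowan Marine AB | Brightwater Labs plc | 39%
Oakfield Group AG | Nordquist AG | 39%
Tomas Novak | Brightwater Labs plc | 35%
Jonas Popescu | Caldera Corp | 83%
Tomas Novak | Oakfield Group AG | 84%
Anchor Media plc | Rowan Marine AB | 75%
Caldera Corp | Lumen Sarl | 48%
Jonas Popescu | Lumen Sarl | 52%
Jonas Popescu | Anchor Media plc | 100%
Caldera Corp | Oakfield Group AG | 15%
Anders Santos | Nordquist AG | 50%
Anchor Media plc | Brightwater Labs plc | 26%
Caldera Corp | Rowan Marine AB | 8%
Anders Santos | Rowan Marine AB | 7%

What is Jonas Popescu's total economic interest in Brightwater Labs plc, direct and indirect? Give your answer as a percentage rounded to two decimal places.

Jonas reaches Brightwater along 3 paths.
Via Anchor: 100% × 26% = 26%.
Via Anchor → Rowan: 100% × 75% × 39% = 29.25%.
Via Caldera → Rowan: 83% × 8% × 39% = 2.5896%.
Total: 26% + 29.25% + 2.5896% = 57.8396%.
Rounded: 57.84%.

57.84%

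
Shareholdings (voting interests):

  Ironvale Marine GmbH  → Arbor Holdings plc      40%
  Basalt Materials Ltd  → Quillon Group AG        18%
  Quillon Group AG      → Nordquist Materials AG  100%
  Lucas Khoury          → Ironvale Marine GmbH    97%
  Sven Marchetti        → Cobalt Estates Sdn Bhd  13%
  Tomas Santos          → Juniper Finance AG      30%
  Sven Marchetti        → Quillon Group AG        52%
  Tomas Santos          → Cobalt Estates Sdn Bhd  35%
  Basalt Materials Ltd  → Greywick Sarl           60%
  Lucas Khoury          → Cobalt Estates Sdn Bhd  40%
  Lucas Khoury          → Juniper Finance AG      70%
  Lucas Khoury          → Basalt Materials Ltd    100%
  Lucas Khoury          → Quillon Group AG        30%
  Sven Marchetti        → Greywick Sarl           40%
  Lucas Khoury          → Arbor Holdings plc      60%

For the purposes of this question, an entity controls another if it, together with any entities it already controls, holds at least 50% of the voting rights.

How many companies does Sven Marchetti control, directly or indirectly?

Sven holds 52% of Quillon, so Sven controls Quillon.
Quillon holds 100% of Nordquist, so Sven controls Nordquist.
No other company's threshold is met.
Sven controls 2 companies.

2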